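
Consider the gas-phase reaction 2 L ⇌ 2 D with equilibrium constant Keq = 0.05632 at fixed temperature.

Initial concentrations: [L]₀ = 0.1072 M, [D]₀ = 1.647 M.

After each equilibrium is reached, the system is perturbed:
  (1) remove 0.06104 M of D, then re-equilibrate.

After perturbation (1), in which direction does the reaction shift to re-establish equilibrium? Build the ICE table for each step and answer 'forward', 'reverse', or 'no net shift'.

Q₀ = 236 vs Keq = 0.05632 ⇒ Q>K, reverse
Step 1:
                    L           D
  Initial      0.1072       1.647
  Change        1.311      -1.311
  Equil         1.418      0.3365
  solve Keq expr → x = -0.6553; check Q = 0.05632
Then remove 0.06104 M of D.
Step 2:
                    L           D
  Initial       1.418      0.2754
  Change     -0.04933     0.04933
  Equil         1.368      0.3247
  solve Keq expr → x = 0.02467; check Q = 0.05632

Direction: forward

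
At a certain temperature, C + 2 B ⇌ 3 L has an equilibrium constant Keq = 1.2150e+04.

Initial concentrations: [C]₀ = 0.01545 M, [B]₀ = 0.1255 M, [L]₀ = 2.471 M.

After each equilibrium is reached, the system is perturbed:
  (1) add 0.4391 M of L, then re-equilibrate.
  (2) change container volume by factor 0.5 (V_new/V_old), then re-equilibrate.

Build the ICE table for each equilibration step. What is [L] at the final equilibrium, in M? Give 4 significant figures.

Q₀ = 6.2002e+04 vs Keq = 1.2150e+04 ⇒ Q>K, reverse
Step 1:
                  C         B         L
  Initial   0.01545    0.1255     2.471
  Change    0.02316   0.04632  -0.06948
  Equil     0.03861    0.1718     2.402
  solve Keq expr → x = -0.02316; check Q = 1.2150e+04
Then add 0.4391 M of L.
Step 2:
                  C         B         L
  Initial   0.03861    0.1718     2.841
  Change    0.01048   0.02096  -0.03144
  Equil     0.04909    0.1928     2.809
  solve Keq expr → x = -0.01048; check Q = 1.2150e+04
Then change container volume by factor 0.5 (V_new/V_old).
Step 3:
                  C         B         L
  Initial   0.09818    0.3856     5.618
  Change          0         0         0
  Equil     0.09818    0.3856     5.618
  solve Keq expr → x = 0; check Q = 1.2150e+04

[L]_eq = 5.618 M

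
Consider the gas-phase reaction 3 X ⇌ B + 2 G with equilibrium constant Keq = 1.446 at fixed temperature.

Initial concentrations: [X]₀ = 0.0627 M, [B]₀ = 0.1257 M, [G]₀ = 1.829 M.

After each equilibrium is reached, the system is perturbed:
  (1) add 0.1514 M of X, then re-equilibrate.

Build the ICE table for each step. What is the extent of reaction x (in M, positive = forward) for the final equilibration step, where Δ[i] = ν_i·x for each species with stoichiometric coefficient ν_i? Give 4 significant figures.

x = 0.02123 M

Q₀ = 1706 vs Keq = 1.446 ⇒ Q>K, reverse
Step 1:
                  X         B         G
  init       0.0627    0.1257     1.829
  Δ          0.2995  -0.09982   -0.1996
  eq         0.3622   0.02588     1.629
  solve Keq expr → x = -0.09982; check Q = 1.446
Then add 0.1514 M of X.
Step 2:
                  X         B         G
  init       0.5136   0.02588     1.629
  Δ        -0.06369   0.02123   0.04246
  eq         0.4499   0.04711     1.672
  solve Keq expr → x = 0.02123; check Q = 1.446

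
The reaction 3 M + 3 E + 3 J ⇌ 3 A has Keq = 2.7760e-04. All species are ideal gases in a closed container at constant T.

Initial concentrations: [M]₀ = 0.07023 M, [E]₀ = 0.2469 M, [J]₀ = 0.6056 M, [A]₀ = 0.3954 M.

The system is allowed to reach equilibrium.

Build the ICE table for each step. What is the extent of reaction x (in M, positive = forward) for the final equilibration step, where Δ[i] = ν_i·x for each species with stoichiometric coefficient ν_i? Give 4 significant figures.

Q₀ = 5.3385e+04 vs Keq = 2.7760e-04 ⇒ Q>K, reverse
Step 1:
                    M           E           J           A
  init        0.07023      0.2469      0.6056      0.3954
  Δ            0.3775      0.3775      0.3775     -0.3775
  eq           0.4477      0.6244      0.9831     0.01793
  solve Keq expr → x = -0.1258; check Q = 2.7760e-04

x = -0.1258 M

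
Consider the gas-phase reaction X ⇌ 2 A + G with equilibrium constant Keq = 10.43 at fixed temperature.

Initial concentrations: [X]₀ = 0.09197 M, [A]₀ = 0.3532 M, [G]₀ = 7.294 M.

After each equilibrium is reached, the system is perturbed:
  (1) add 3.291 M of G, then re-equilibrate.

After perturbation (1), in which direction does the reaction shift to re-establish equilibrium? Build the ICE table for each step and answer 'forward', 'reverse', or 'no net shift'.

Q₀ = 9.894 vs Keq = 10.43 ⇒ Q<K, forward
Step 1:
                   X          A          G
  I          0.09197     0.3532      7.294
  C        -0.002356   0.004712   0.002356
  E          0.08961     0.3579      7.296
  solve Keq expr → x = 0.002356; check Q = 10.43
Then add 3.291 M of G.
Step 2:
                   X          A          G
  I          0.08961     0.3579      10.59
  C          0.01688   -0.03376   -0.01688
  E           0.1065     0.3242      10.57
  solve Keq expr → x = -0.01688; check Q = 10.43

Direction: reverse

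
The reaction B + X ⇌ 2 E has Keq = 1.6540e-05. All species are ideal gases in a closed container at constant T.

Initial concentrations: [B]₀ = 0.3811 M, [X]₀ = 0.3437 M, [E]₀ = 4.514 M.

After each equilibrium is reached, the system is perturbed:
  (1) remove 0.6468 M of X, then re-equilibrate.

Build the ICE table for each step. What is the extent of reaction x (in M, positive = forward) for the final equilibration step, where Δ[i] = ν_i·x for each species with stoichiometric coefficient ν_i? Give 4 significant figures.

Q₀ = 155.6 vs Keq = 1.6540e-05 ⇒ Q>K, reverse
Step 1:
                  B         X         E
  Initial    0.3811    0.3437     4.514
  Change      2.252     2.252    -4.503
  Equil       2.633     2.595   0.01063
  solve Keq expr → x = -2.252; check Q = 1.6540e-05
Then remove 0.6468 M of X.
Step 2:
                  B         X         E
  Initial     2.633     1.949   0.01063
  Change  7.0827e-04 7.0827e-04 -0.001417
  Equil       2.633     1.949  0.009215
  solve Keq expr → x = -7.0827e-04; check Q = 1.6540e-05

x = -7.0827e-04 M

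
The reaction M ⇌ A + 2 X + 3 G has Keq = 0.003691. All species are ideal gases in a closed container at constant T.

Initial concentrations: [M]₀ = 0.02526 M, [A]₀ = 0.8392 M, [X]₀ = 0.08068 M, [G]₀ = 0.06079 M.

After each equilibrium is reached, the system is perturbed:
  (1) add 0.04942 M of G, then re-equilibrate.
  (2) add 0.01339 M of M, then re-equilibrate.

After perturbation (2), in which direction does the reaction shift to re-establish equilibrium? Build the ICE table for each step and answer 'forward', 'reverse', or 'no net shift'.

Q₀ = 4.8580e-05 vs Keq = 0.003691 ⇒ Q<K, forward
Step 1:
                   M          A          X          G
  I          0.02526     0.8392    0.08068    0.06079
  C         -0.01956    0.01956    0.03913    0.05869
  E         0.005696     0.8588     0.1198     0.1195
  solve Keq expr → x = 0.01956; check Q = 0.003691
Then add 0.04942 M of G.
Step 2:
                   M          A          X          G
  I         0.005696     0.8588     0.1198     0.1689
  C         0.004733  -0.004733  -0.009467    -0.0142
  E          0.01043      0.854     0.1103     0.1547
  solve Keq expr → x = -0.004733; check Q = 0.003691
Then add 0.01339 M of M.
Step 3:
                   M          A          X          G
  I          0.02382      0.854     0.1103     0.1547
  C        -0.005943   0.005943    0.01189    0.01783
  E          0.01788       0.86     0.1222     0.1725
  solve Keq expr → x = 0.005943; check Q = 0.003691

Direction: forward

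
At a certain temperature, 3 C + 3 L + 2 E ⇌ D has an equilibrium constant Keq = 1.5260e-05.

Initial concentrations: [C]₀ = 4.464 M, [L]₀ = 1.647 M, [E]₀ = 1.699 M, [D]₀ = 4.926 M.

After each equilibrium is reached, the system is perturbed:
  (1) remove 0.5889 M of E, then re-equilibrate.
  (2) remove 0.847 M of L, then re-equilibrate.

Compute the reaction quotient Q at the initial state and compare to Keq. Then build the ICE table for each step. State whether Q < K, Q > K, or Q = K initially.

Q₀ = 0.004294; Q > K (proceeds reverse)

Q₀ = 0.004294 vs Keq = 1.5260e-05 ⇒ Q>K, reverse
Step 1:
                   C          L          E          D
  Initial      4.464      1.647      1.699      4.926
  Change       2.489      2.489       1.66    -0.8298
  Equil        6.953      4.136      3.359      4.096
  solve Keq expr → x = -0.8298; check Q = 1.5260e-05
Then remove 0.5889 M of E.
Step 2:
                   C          L          E          D
  Initial      6.953      4.136       2.77      4.096
  Change      0.2294     0.2294     0.1529   -0.07645
  Equil        7.183      4.366      2.923       4.02
  solve Keq expr → x = -0.07645; check Q = 1.5260e-05
Then remove 0.847 M of L.
Step 3:
                   C          L          E          D
  Initial      7.183      3.519      2.923       4.02
  Change      0.3719     0.3719     0.2479     -0.124
  Equil        7.555      3.891      3.171      3.896
  solve Keq expr → x = -0.124; check Q = 1.5260e-05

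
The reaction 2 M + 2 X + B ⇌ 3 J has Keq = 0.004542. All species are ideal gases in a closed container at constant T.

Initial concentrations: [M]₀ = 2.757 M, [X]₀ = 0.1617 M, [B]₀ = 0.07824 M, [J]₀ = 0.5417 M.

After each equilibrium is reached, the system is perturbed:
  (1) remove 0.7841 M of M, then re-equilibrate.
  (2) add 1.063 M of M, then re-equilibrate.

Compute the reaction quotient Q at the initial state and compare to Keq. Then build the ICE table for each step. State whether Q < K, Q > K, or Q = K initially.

Q₀ = 10.22; Q > K (proceeds reverse)

Q₀ = 10.22 vs Keq = 0.004542 ⇒ Q>K, reverse
Step 1:
                    M           X           B           J
  Initial       2.757      0.1617     0.07824      0.5417
  Change       0.2802      0.2802      0.1401     -0.4204
  Equil         3.037      0.4419      0.2184      0.1213
  solve Keq expr → x = -0.1401; check Q = 0.004542
Then remove 0.7841 M of M.
Step 2:
                    M           X           B           J
  Initial       2.253      0.4419      0.2184      0.1213
  Change      0.01247     0.01247    0.006237    -0.01871
  Equil         2.266      0.4544      0.2246      0.1026
  solve Keq expr → x = -0.006237; check Q = 0.004542
Then add 1.063 M of M.
Step 3:
                    M           X           B           J
  Initial       3.329      0.4544      0.2246      0.1026
  Change      -0.0165     -0.0165    -0.00825     0.02475
  Equil         3.312      0.4379      0.2163      0.1274
  solve Keq expr → x = 0.00825; check Q = 0.004542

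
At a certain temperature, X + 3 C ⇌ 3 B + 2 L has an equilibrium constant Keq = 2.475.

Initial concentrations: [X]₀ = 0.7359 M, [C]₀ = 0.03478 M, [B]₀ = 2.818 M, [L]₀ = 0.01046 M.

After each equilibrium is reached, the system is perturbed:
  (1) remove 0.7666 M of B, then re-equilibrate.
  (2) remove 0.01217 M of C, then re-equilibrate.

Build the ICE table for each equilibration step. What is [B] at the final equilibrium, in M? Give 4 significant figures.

Q₀ = 79.08 vs Keq = 2.475 ⇒ Q>K, reverse
Step 1:
                   X          C          B          L
  init        0.7359    0.03478      2.818    0.01046
  Δ         0.003802    0.01141   -0.01141  -0.007604
  eq          0.7397    0.04619      2.807   0.002856
  solve Keq expr → x = -0.003802; check Q = 2.475
Then remove 0.7666 M of B.
Step 2:
                   X          C          B          L
  init        0.7397    0.04619       2.04   0.002856
  Δ       -7.1368e-04  -0.002141   0.002141   0.001427
  eq           0.739    0.04404      2.042   0.004284
  solve Keq expr → x = 7.1368e-04; check Q = 2.475
Then remove 0.01217 M of C.
Step 3:
                   X          C          B          L
  init         0.739    0.03187      2.042   0.004284
  Δ       6.8987e-04    0.00207   -0.00207   -0.00138
  eq          0.7397    0.03394       2.04   0.002904
  solve Keq expr → x = -6.8987e-04; check Q = 2.475

[B]_eq = 2.04 M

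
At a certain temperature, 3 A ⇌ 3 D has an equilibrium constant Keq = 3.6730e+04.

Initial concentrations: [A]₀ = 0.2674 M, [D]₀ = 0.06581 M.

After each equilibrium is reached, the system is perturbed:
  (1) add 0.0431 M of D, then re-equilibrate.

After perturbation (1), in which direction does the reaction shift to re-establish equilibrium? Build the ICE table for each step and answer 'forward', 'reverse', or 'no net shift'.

Direction: reverse

Q₀ = 0.01491 vs Keq = 3.6730e+04 ⇒ Q<K, forward
Step 1:
                    A           D
  Initial      0.2674     0.06581
  Change      -0.2577      0.2577
  Equil      0.009731      0.3235
  solve Keq expr → x = 0.08589; check Q = 3.6730e+04
Then add 0.0431 M of D.
Step 2:
                    A           D
  Initial    0.009731      0.3666
  Change     0.001259   -0.001259
  Equil       0.01099      0.3653
  solve Keq expr → x = -4.1958e-04; check Q = 3.6730e+04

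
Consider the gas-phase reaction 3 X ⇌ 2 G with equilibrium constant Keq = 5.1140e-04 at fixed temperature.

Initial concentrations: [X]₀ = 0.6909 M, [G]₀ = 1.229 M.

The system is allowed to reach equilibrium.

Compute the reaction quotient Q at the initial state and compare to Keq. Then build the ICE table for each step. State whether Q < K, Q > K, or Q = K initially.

Q₀ = 4.58; Q > K (proceeds reverse)

Q₀ = 4.58 vs Keq = 5.1140e-04 ⇒ Q>K, reverse
Step 1:
                    X           G
  init         0.6909       1.229
  Δ             1.717      -1.145
  eq            2.408     0.08448
  solve Keq expr → x = -0.5723; check Q = 5.1140e-04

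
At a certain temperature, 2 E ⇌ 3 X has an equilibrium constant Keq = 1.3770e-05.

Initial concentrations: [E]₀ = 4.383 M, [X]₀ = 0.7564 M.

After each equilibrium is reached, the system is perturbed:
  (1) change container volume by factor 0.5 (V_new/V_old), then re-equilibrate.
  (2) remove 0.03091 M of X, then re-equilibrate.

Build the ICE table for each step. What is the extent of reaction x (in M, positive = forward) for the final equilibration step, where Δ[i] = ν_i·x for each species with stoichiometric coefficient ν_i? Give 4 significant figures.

x = 0.01025 M

Q₀ = 0.02253 vs Keq = 1.3770e-05 ⇒ Q>K, reverse
Step 1:
                   E          X
  I            4.383     0.7564
  C           0.4585    -0.6878
  E            4.842     0.0686
  solve Keq expr → x = -0.2293; check Q = 1.3770e-05
Then change container volume by factor 0.5 (V_new/V_old).
Step 2:
                   E          X
  I            9.683     0.1372
  C          0.01877   -0.02816
  E            9.702      0.109
  solve Keq expr → x = -0.009387; check Q = 1.3770e-05
Then remove 0.03091 M of X.
Step 3:
                   E          X
  I            9.702    0.07812
  C          -0.0205    0.03076
  E            9.681     0.1089
  solve Keq expr → x = 0.01025; check Q = 1.3770e-05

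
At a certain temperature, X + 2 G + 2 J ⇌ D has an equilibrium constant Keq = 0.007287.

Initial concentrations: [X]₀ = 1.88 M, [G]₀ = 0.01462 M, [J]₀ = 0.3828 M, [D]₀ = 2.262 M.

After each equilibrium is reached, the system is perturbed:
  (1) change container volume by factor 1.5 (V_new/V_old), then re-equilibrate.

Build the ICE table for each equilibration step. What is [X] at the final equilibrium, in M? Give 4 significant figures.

Q₀ = 3.8415e+04 vs Keq = 0.007287 ⇒ Q>K, reverse
Step 1:
                  X         G         J         D
  init         1.88   0.01462    0.3828     2.262
  Δ           1.211     2.422     2.422    -1.211
  eq          3.091     2.436     2.804     1.051
  solve Keq expr → x = -1.211; check Q = 0.007287
Then change container volume by factor 1.5 (V_new/V_old).
Step 2:
                  X         G         J         D
  init        2.061     1.624      1.87    0.7008
  Δ          0.2589    0.5178    0.5178   -0.2589
  eq          2.319     2.142     2.387    0.4419
  solve Keq expr → x = -0.2589; check Q = 0.007287

[X]_eq = 2.319 M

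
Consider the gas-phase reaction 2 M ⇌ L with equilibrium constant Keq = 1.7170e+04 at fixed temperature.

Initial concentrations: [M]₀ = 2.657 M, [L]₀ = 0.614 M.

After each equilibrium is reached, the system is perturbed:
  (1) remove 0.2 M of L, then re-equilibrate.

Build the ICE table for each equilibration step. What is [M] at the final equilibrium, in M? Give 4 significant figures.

[M]_eq = 0.01006 M

Q₀ = 0.08697 vs Keq = 1.7170e+04 ⇒ Q<K, forward
Step 1:
                  M         L
  Initial     2.657     0.614
  Change     -2.646     1.323
  Equil     0.01062     1.937
  solve Keq expr → x = 1.323; check Q = 1.7170e+04
Then remove 0.2 M of L.
Step 2:
                  M         L
  Initial   0.01062     1.737
  Change  -5.6243e-04 2.8122e-04
  Equil     0.01006     1.737
  solve Keq expr → x = 2.8122e-04; check Q = 1.7170e+04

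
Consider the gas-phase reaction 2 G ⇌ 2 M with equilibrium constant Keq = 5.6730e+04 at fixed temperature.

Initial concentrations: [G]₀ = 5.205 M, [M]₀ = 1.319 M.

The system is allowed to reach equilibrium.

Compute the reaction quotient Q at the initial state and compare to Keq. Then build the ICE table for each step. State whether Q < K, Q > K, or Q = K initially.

Q₀ = 0.06422; Q < K (proceeds forward)

Q₀ = 0.06422 vs Keq = 5.6730e+04 ⇒ Q<K, forward
Step 1:
                    G           M
  init          5.205       1.319
  Δ            -5.178       5.178
  eq          0.02728       6.497
  solve Keq expr → x = 2.589; check Q = 5.6730e+04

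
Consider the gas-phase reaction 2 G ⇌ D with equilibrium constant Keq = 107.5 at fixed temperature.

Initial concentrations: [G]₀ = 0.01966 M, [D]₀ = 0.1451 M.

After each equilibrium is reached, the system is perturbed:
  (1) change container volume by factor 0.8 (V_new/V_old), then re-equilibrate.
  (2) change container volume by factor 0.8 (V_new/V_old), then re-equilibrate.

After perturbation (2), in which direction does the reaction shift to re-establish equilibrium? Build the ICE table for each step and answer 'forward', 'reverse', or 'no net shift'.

Direction: forward

Q₀ = 375.4 vs Keq = 107.5 ⇒ Q>K, reverse
Step 1:
                    G           D
  init        0.01966      0.1451
  Δ           0.01605   -0.008024
  eq          0.03571      0.1371
  solve Keq expr → x = -0.008024; check Q = 107.5
Then change container volume by factor 0.8 (V_new/V_old).
Step 2:
                    G           D
  init        0.04464      0.1713
  Δ         -0.004454    0.002227
  eq          0.04018      0.1736
  solve Keq expr → x = 0.002227; check Q = 107.5
Then change container volume by factor 0.8 (V_new/V_old).
Step 3:
                    G           D
  init        0.05023       0.217
  Δ         -0.005042    0.002521
  eq          0.04519      0.2195
  solve Keq expr → x = 0.002521; check Q = 107.5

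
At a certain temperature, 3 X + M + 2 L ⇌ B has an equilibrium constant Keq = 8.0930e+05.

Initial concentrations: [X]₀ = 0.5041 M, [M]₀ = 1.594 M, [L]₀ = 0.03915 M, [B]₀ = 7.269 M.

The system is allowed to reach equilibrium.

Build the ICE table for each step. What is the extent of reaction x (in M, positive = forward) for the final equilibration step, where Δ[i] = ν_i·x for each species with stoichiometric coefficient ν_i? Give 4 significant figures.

Q₀ = 2.3226e+04 vs Keq = 8.0930e+05 ⇒ Q<K, forward
Step 1:
                  X         M         L         B
  I          0.5041     1.594   0.03915     7.269
  C        -0.04713  -0.01571  -0.03142   0.01571
  E           0.457     1.578  0.007731     7.285
  solve Keq expr → x = 0.01571; check Q = 8.0930e+05

x = 0.01571 M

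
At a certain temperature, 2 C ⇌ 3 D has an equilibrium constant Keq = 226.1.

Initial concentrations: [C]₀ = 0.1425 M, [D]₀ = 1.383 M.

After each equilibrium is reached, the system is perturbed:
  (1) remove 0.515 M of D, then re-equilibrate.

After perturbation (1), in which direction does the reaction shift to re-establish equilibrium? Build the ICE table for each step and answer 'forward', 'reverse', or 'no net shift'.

Q₀ = 130.3 vs Keq = 226.1 ⇒ Q<K, forward
Step 1:
                    C           D
  I            0.1425       1.383
  C          -0.02916     0.04375
  E            0.1133       1.427
  solve Keq expr → x = 0.01458; check Q = 226.1
Then remove 0.515 M of D.
Step 2:
                    C           D
  I            0.1133      0.9117
  C          -0.04839     0.07258
  E           0.06495      0.9843
  solve Keq expr → x = 0.02419; check Q = 226.1

Direction: forward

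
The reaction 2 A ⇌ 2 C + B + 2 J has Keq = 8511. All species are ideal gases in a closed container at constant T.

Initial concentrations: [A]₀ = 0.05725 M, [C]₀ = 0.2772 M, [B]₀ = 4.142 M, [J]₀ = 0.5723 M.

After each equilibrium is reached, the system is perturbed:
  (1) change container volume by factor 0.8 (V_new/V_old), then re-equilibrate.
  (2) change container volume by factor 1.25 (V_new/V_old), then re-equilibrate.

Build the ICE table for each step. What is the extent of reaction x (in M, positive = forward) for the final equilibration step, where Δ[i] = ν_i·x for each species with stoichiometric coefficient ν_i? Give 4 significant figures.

Q₀ = 31.8 vs Keq = 8511 ⇒ Q<K, forward
Step 1:
                   A          C          B          J
  Initial    0.05725     0.2772      4.142     0.5723
  Change    -0.05269    0.05269    0.02634    0.05269
  Equil     0.004563     0.3299      4.168      0.625
  solve Keq expr → x = 0.02634; check Q = 8511
Then change container volume by factor 0.8 (V_new/V_old).
Step 2:
                   A          C          B          J
  Initial   0.005703     0.4124       5.21     0.7812
  Change    0.002202  -0.002202  -0.001101  -0.002202
  Equil     0.007905     0.4102      5.209      0.779
  solve Keq expr → x = -0.001101; check Q = 8511
Then change container volume by factor 1.25 (V_new/V_old).
Step 3:
                   A          C          B          J
  Initial   0.006324     0.3281      4.167     0.6232
  Change   -0.001761   0.001761 8.8065e-04   0.001761
  Equil     0.004563     0.3299      4.168      0.625
  solve Keq expr → x = 8.8065e-04; check Q = 8511

x = 8.8065e-04 M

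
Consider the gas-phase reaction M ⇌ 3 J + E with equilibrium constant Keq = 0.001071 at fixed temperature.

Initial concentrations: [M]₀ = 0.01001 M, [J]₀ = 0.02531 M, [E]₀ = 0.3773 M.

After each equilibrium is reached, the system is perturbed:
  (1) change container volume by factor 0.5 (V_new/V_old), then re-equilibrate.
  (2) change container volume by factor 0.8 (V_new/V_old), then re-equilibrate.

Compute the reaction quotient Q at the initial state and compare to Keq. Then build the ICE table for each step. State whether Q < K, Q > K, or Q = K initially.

Q₀ = 6.1112e-04 vs Keq = 0.001071 ⇒ Q<K, forward
Step 1:
                  M         J         E
  init      0.01001   0.02531    0.3773
  Δ       -0.001273  0.003819  0.001273
  eq       0.008737   0.02913    0.3786
  solve Keq expr → x = 0.001273; check Q = 0.001071
Then change container volume by factor 0.5 (V_new/V_old).
Step 2:
                  M         J         E
  init      0.01747   0.05826    0.7571
  Δ        0.008323  -0.02497 -0.008323
  eq         0.0258   0.03329    0.7488
  solve Keq expr → x = -0.008323; check Q = 0.001071
Then change container volume by factor 0.8 (V_new/V_old).
Step 3:
                  M         J         E
  init      0.03225   0.04161     0.936
  Δ        0.002486 -0.007458 -0.002486
  eq        0.03473   0.03416    0.9335
  solve Keq expr → x = -0.002486; check Q = 0.001071

Q₀ = 6.1112e-04; Q < K (proceeds forward)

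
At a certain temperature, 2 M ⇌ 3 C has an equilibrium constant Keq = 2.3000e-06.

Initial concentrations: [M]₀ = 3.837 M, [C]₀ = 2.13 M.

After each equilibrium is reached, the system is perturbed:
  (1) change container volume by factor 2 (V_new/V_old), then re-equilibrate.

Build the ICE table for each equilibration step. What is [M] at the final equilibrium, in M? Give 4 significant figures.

[M]_eq = 2.612 M

Q₀ = 0.6564 vs Keq = 2.3000e-06 ⇒ Q>K, reverse
Step 1:
                  M         C
  init        3.837      2.13
  Δ           1.393     -2.09
  eq           5.23   0.03977
  solve Keq expr → x = -0.6967; check Q = 2.3000e-06
Then change container volume by factor 2 (V_new/V_old).
Step 2:
                  M         C
  init        2.615   0.01989
  Δ       -0.003431  0.005147
  eq          2.612   0.02503
  solve Keq expr → x = 0.001716; check Q = 2.3000e-06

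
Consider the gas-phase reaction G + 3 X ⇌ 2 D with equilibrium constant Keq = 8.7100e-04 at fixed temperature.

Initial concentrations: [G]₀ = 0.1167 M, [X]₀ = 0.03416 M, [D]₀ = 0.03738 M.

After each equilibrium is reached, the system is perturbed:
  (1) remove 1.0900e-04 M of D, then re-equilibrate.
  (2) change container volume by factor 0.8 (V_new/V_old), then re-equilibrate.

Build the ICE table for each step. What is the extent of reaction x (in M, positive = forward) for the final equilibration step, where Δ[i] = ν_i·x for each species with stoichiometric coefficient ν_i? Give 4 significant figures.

Q₀ = 300.4 vs Keq = 8.7100e-04 ⇒ Q>K, reverse
Step 1:
                   G          X          D
  init        0.1167    0.03416    0.03738
  Δ          0.01854    0.05563   -0.03709
  eq          0.1352    0.08979 2.9203e-04
  solve Keq expr → x = -0.01854; check Q = 8.7100e-04
Then remove 1.0900e-04 M of D.
Step 2:
                   G          X          D
  init        0.1352    0.08979 1.8303e-04
  Δ       -5.4075e-05 -1.6223e-04 1.0815e-04
  eq          0.1352    0.08963 2.9118e-04
  solve Keq expr → x = 5.4075e-05; check Q = 8.7100e-04
Then change container volume by factor 0.8 (V_new/V_old).
Step 3:
                   G          X          D
  init         0.169      0.112 3.6397e-04
  Δ       -4.5055e-05 -1.3516e-04 9.0110e-05
  eq          0.1689     0.1119 4.5408e-04
  solve Keq expr → x = 4.5055e-05; check Q = 8.7100e-04

x = 4.5055e-05 M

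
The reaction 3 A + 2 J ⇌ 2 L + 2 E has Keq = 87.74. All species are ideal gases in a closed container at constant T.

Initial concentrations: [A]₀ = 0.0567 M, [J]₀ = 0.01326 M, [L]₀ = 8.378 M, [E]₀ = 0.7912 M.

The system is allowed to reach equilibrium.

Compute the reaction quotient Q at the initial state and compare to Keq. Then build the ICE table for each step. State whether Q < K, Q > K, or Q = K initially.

Q₀ = 1.3709e+09 vs Keq = 87.74 ⇒ Q>K, reverse
Step 1:
                    A           J           L           E
  Initial      0.0567     0.01326       8.378      0.7912
  Change       0.6743      0.4495     -0.4495     -0.4495
  Equil         0.731      0.4628       7.928      0.3417
  solve Keq expr → x = -0.2248; check Q = 87.74

Q₀ = 1.3709e+09; Q > K (proceeds reverse)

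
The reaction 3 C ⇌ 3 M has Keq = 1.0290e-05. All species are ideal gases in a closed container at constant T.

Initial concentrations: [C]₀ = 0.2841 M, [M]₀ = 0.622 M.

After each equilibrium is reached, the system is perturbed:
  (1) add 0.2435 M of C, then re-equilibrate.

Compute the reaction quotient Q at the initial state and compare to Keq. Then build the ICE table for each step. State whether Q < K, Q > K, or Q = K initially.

Q₀ = 10.49; Q > K (proceeds reverse)

Q₀ = 10.49 vs Keq = 1.0290e-05 ⇒ Q>K, reverse
Step 1:
                    C           M
  Initial      0.2841       0.622
  Change       0.6027     -0.6027
  Equil        0.8868     0.01929
  solve Keq expr → x = -0.2009; check Q = 1.0290e-05
Then add 0.2435 M of C.
Step 2:
                    C           M
  Initial        1.13     0.01929
  Change    -0.005184    0.005184
  Equil         1.125     0.02447
  solve Keq expr → x = 0.001728; check Q = 1.0290e-05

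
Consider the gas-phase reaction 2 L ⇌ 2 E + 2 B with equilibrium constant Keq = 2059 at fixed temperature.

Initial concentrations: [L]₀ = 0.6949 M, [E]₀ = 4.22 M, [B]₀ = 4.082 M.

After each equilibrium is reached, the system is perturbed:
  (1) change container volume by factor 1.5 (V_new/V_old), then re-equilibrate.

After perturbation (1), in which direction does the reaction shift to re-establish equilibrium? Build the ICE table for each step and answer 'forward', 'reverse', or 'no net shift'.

Q₀ = 614.5 vs Keq = 2059 ⇒ Q<K, forward
Step 1:
                  L         E         B
  I          0.6949      4.22     4.082
  C         -0.2652    0.2652    0.2652
  E          0.4297     4.485     4.347
  solve Keq expr → x = 0.1326; check Q = 2059
Then change container volume by factor 1.5 (V_new/V_old).
Step 2:
                  L         E         B
  I          0.2865      2.99     2.898
  C        -0.08438   0.08438   0.08438
  E          0.2021     3.075     2.983
  solve Keq expr → x = 0.04219; check Q = 2059

Direction: forward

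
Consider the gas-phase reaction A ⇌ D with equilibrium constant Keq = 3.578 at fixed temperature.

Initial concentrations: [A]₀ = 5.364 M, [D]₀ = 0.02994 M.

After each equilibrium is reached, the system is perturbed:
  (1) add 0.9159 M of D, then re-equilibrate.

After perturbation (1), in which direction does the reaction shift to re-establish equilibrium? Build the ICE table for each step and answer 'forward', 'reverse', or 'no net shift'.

Direction: reverse

Q₀ = 0.005582 vs Keq = 3.578 ⇒ Q<K, forward
Step 1:
                    A           D
  init          5.364     0.02994
  Δ            -4.186       4.186
  eq            1.178       4.216
  solve Keq expr → x = 4.186; check Q = 3.578
Then add 0.9159 M of D.
Step 2:
                    A           D
  init          1.178       5.132
  Δ            0.2001     -0.2001
  eq            1.378       4.932
  solve Keq expr → x = -0.2001; check Q = 3.578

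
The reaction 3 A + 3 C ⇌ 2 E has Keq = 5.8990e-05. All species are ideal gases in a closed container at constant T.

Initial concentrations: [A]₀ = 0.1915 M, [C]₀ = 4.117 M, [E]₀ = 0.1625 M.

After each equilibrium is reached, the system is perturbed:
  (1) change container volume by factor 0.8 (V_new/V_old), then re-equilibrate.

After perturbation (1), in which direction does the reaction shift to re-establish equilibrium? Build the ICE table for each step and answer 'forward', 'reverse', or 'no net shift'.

Q₀ = 0.05388 vs Keq = 5.8990e-05 ⇒ Q>K, reverse
Step 1:
                    A           C           E
  Initial      0.1915       4.117      0.1625
  Change       0.2166      0.2166     -0.1444
  Equil        0.4081       4.334     0.01807
  solve Keq expr → x = -0.07222; check Q = 5.8990e-05
Then change container volume by factor 0.8 (V_new/V_old).
Step 2:
                    A           C           E
  Initial      0.5102       5.417     0.02258
  Change     -0.01631    -0.01631     0.01087
  Equil        0.4939       5.401     0.03346
  solve Keq expr → x = 0.005437; check Q = 5.8990e-05

Direction: forward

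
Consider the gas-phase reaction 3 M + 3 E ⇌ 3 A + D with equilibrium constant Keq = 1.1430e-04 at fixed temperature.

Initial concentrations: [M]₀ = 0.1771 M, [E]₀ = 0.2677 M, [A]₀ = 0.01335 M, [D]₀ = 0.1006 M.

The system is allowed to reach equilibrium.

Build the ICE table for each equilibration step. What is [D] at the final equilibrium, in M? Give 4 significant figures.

[D]_eq = 0.09794 M

Q₀ = 0.002246 vs Keq = 1.1430e-04 ⇒ Q>K, reverse
Step 1:
                    M           E           A           D
  I            0.1771      0.2677     0.01335      0.1006
  C          0.007978    0.007978   -0.007978   -0.002659
  E            0.1851      0.2757    0.005372     0.09794
  solve Keq expr → x = -0.002659; check Q = 1.1430e-04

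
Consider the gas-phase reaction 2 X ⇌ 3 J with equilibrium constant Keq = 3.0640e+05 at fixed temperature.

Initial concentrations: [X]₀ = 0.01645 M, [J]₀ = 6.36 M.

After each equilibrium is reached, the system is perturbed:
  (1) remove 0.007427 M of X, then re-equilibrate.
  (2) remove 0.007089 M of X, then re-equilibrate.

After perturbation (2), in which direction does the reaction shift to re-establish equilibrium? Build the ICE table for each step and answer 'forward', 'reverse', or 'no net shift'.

Q₀ = 9.5069e+05 vs Keq = 3.0640e+05 ⇒ Q>K, reverse
Step 1:
                    X           J
  I           0.01645        6.36
  C            0.0124     -0.0186
  E           0.02885       6.341
  solve Keq expr → x = -0.0062; check Q = 3.0640e+05
Then remove 0.007427 M of X.
Step 2:
                    X           J
  I           0.02142       6.341
  C          0.007352    -0.01103
  E           0.02877        6.33
  solve Keq expr → x = -0.003676; check Q = 3.0640e+05
Then remove 0.007089 M of X.
Step 3:
                    X           J
  I           0.02168        6.33
  C          0.007017    -0.01053
  E            0.0287        6.32
  solve Keq expr → x = -0.003509; check Q = 3.0640e+05

Direction: reverse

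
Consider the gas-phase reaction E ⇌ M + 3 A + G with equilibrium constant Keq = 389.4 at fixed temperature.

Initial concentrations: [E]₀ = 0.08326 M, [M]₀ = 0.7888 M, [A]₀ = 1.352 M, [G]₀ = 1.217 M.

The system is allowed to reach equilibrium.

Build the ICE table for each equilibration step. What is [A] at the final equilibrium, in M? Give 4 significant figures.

Q₀ = 28.49 vs Keq = 389.4 ⇒ Q<K, forward
Step 1:
                   E          M          A          G
  init       0.08326     0.7888      1.352      1.217
  Δ         -0.07225    0.07225     0.2168    0.07225
  eq         0.01101     0.8611      1.569      1.289
  solve Keq expr → x = 0.07225; check Q = 389.4

[A]_eq = 1.569 M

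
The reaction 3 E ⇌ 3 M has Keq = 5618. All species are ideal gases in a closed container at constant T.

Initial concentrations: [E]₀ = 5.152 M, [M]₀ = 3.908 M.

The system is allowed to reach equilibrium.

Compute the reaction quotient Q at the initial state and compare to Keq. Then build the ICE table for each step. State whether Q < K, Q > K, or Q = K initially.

Q₀ = 0.4365 vs Keq = 5618 ⇒ Q<K, forward
Step 1:
                   E          M
  init         5.152      3.908
  Δ           -4.669      4.669
  eq          0.4825      8.577
  solve Keq expr → x = 1.556; check Q = 5618

Q₀ = 0.4365; Q < K (proceeds forward)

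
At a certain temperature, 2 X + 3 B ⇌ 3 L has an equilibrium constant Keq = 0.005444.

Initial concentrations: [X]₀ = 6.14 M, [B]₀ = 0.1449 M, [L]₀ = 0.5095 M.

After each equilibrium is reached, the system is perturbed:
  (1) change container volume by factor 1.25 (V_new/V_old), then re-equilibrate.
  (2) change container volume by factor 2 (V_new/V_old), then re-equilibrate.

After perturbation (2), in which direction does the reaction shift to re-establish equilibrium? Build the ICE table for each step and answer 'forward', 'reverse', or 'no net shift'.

Q₀ = 1.153 vs Keq = 0.005444 ⇒ Q>K, reverse
Step 1:
                   X          B          L
  Initial       6.14     0.1449     0.5095
  Change      0.1759     0.2638    -0.2638
  Equil        6.316     0.4087     0.2457
  solve Keq expr → x = -0.08794; check Q = 0.005444
Then change container volume by factor 1.25 (V_new/V_old).
Step 2:
                   X          B          L
  Initial      5.053      0.327     0.1965
  Change     0.01181    0.01771   -0.01771
  Equil        5.065     0.3447     0.1788
  solve Keq expr → x = -0.005904; check Q = 0.005444
Then change container volume by factor 2 (V_new/V_old).
Step 3:
                   X          B          L
  Initial      2.532     0.1723    0.08941
  Change     0.01648    0.02473   -0.02473
  Equil        2.549     0.1971    0.06469
  solve Keq expr → x = -0.008242; check Q = 0.005444

Direction: reverse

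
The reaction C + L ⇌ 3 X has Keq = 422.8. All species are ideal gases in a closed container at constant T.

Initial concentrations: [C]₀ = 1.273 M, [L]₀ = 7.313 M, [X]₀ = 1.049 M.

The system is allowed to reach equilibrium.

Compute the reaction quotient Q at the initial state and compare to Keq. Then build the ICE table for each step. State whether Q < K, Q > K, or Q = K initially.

Q₀ = 0.124; Q < K (proceeds forward)

Q₀ = 0.124 vs Keq = 422.8 ⇒ Q<K, forward
Step 1:
                  C         L         X
  init        1.273     7.313     1.049
  Δ          -1.231    -1.231     3.694
  eq        0.04151     6.082     4.743
  solve Keq expr → x = 1.231; check Q = 422.8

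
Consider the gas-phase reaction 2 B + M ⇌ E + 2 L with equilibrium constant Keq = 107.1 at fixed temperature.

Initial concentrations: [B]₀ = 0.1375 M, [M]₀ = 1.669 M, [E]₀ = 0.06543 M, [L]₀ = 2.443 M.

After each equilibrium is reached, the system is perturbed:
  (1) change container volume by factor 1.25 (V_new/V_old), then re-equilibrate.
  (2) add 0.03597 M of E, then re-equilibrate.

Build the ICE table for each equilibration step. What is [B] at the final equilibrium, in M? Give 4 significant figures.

Q₀ = 12.38 vs Keq = 107.1 ⇒ Q<K, forward
Step 1:
                  B         M         E         L
  Initial    0.1375     1.669   0.06543     2.443
  Change   -0.07617  -0.03809   0.03809   0.07617
  Equil     0.06133     1.631    0.1035     2.519
  solve Keq expr → x = 0.03809; check Q = 107.1
Then change container volume by factor 1.25 (V_new/V_old).
Step 2:
                  B         M         E         L
  Initial   0.04906     1.305   0.08281     2.015
  Change          0         0         0         0
  Equil     0.04906     1.305   0.08281     2.015
  solve Keq expr → x = 0; check Q = 107.1
Then add 0.03597 M of E.
Step 3:
                  B         M         E         L
  Initial   0.04906     1.305    0.1188     2.015
  Change   0.008328  0.004164 -0.004164 -0.008328
  Equil     0.05739     1.309    0.1146     2.007
  solve Keq expr → x = -0.004164; check Q = 107.1

[B]_eq = 0.05739 M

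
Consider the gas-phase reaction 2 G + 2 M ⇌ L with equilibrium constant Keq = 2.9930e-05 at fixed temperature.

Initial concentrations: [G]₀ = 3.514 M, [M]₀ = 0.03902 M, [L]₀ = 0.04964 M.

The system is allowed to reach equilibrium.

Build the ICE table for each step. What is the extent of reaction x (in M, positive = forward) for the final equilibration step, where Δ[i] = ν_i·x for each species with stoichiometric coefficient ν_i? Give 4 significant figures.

x = -0.04963 M

Q₀ = 2.64 vs Keq = 2.9930e-05 ⇒ Q>K, reverse
Step 1:
                  G         M         L
  I           3.514   0.03902   0.04964
  C         0.09927   0.09927  -0.04963
  E           3.613    0.1383 7.4723e-06
  solve Keq expr → x = -0.04963; check Q = 2.9930e-05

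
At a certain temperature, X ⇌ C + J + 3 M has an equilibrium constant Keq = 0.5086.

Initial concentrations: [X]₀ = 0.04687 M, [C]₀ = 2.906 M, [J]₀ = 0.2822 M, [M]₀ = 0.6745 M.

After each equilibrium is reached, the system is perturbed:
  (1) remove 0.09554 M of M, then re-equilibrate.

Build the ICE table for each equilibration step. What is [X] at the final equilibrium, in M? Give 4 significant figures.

Q₀ = 5.369 vs Keq = 0.5086 ⇒ Q>K, reverse
Step 1:
                    X           C           J           M
  init        0.04687       2.906      0.2822      0.6745
  Δ           0.07044    -0.07044    -0.07044     -0.2113
  eq           0.1173       2.836      0.2118      0.4632
  solve Keq expr → x = -0.07044; check Q = 0.5086
Then remove 0.09554 M of M.
Step 2:
                    X           C           J           M
  init         0.1173       2.836      0.2118      0.3676
  Δ          -0.01876     0.01876     0.01876     0.05628
  eq          0.09855       2.854      0.2305      0.4239
  solve Keq expr → x = 0.01876; check Q = 0.5086

[X]_eq = 0.09855 M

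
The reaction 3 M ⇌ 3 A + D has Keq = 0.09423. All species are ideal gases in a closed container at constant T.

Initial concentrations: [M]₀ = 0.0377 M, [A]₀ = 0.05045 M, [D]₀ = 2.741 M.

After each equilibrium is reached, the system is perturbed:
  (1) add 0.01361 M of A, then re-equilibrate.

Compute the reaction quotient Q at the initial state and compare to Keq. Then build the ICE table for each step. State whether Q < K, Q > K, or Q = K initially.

Q₀ = 6.569 vs Keq = 0.09423 ⇒ Q>K, reverse
Step 1:
                  M         A         D
  I          0.0377   0.05045     2.741
  C          0.0288   -0.0288   -0.0096
  E          0.0665   0.02165     2.731
  solve Keq expr → x = -0.0096; check Q = 0.09423
Then add 0.01361 M of A.
Step 2:
                  M         A         D
  I          0.0665   0.03526     2.731
  C         0.01026  -0.01026  -0.00342
  E         0.07676     0.025     2.728
  solve Keq expr → x = -0.00342; check Q = 0.09423

Q₀ = 6.569; Q > K (proceeds reverse)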